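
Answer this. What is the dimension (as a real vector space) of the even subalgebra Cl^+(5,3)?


Even subalgebra dimension = 2^(n-1)
n = 5 + 3 = 8
2^(8 - 1) = 2^7 = 128
Verification: sum of C(8,k) for even k = 1 + 28 + 70 + 28 + 1 = 128
Result = 128


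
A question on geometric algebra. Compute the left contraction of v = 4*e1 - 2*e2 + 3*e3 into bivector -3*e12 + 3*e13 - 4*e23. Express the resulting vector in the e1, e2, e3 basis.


Left contraction v _| B = <vB>_1 (grade-1 part of the geometric product vB).
Using e1_|e12 = e2, e2_|e12 = -e1, e1_|e13 = e3, e3_|e13 = -e1, e2_|e23 = e3, e3_|e23 = -e2:
e1 coeff: -v2*b12 - v3*b13 = -(-2)*(-3) - (3)*(3) = -15
e2 coeff: v1*b12 - v3*b23 = (4)*(-3) - (3)*(-4) = 0
e3 coeff: v1*b13 + v2*b23 = (4)*(3) + (-2)*(-4) = 20
v _| B = -15*e1 + 0*e2 + 20*e3


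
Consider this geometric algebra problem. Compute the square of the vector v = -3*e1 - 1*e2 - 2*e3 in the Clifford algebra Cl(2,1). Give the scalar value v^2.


v^2 = sum of c_i^2 * e_i^2
Positive signature terms (e_i^2 = +1): (-3)^2 + (-1)^2 = 10
Negative signature terms (e_j^2 = -1): (-2)^2 = 4
v^2 = 10 - 4 = 6


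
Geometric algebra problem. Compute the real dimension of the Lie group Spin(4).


Spin(n) double-covers SO(n); both have Lie algebra so(n) of dimension n(n-1)/2.
n = 4
n(n-1) = 4 * 3 = 12
dim Spin(4) = 12/2 = 6


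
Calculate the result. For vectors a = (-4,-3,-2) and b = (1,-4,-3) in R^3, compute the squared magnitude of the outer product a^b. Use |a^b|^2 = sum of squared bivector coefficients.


a wedge b = (a1*b2 - a2*b1)*e12 + (a1*b3 - a3*b1)*e13 + (a2*b3 - a3*b2)*e23
e12 coeff: (-4)*(-4) - (-3)*1 = 16 - (-3) = 19
e13 coeff: (-4)*(-3) - (-2)*1 = 12 - (-2) = 14
e23 coeff: (-3)*(-3) - (-2)*(-4) = 9 - 8 = 1
|a wedge b|^2 = 19^2 + 14^2 + 1^2
= 361 + 196 + 1
= 558


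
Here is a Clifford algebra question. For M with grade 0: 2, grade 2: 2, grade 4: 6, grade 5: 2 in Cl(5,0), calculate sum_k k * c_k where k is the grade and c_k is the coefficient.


Grade-weighted sum = sum of grade_k * coefficient_k
0*2 = 0
2*2 = 4
4*6 = 24
5*2 = 10
Total = 0 + 4 + 24 + 10 = 38


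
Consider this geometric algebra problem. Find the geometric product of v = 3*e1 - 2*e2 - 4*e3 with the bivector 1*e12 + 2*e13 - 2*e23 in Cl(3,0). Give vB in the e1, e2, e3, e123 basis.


vB has grade-1 (vector) and grade-3 (trivector) parts: vB = (v _| B) + (v ^ B).
Vector part <vB>_1:
  e1: -v2*b12 - v3*b13 = -(-2)*(1) - (-4)*(2) = 10
  e2: v1*b12 - v3*b23 = (3)*(1) - (-4)*(-2) = -5
  e3: v1*b13 + v2*b23 = (3)*(2) + (-2)*(-2) = 10
Trivector part <vB>_3:
  e123: v1*b23 - v2*b13 + v3*b12 = (3)*(-2) - (-2)*(2) + (-4)*(1) = -6
vB = 10*e1 - 5*e2 + 10*e3 - 6*e123


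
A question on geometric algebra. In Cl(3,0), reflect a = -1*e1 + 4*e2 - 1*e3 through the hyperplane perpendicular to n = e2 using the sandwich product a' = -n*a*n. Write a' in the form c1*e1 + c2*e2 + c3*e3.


Reflection formula: a' = -n*a*n, with n = e2 (unit vector, n^2 = 1).
For reflection through hyperplane perp to e2:
The component along e2 flips sign, others stay.
a = (-1, 4, -1)
a' = (-1, -4, -1)
a' = -1*e1 - 4*e2 - 1*e3


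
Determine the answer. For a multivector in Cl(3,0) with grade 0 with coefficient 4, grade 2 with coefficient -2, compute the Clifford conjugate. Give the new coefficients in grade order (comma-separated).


Clifford conjugate sign for grade k: (-1)^(k(k+1)/2)
Grade 0: (-1)^(0*1/2) = (-1)^0 = 1, coeff 4 -> 4
Grade 2: (-1)^(2*3/2) = (-1)^3 = -1, coeff -2 -> 2
Conjugated coefficients: 4, 2


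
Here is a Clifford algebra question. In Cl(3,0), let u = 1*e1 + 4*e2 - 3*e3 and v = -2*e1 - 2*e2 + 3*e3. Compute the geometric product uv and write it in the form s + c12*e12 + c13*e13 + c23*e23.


In Cl(3,0): e_i^2 = 1, e_ie_j = -e_je_i for i != j.
Scalar part = u . v = 1*(-2) + 4*(-2) + (-3)*3
= -2 + (-8) + (-9) = -19
e12 coeff = 1*(-2) - 4*(-2) = -2 - (-8) = 6
e13 coeff = 1*3 - (-3)*(-2) = 3 - 6 = -3
e23 coeff = 4*3 - (-3)*(-2) = 12 - 6 = 6
uv = -19 + 6*e12 - 3*e13 + 6*e23


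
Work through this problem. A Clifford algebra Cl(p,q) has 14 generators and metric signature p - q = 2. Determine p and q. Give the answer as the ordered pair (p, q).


We need p + q = 14 and p - q = 2.
Adding: 2p = 14 + 2 = 16, so p = 8.
Then q = 14 - 8 = 6.
(p, q) = (8, 6)


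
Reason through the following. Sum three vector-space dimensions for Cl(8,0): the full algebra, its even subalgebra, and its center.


n = 8 + 0 = 8
Total dim = 2^8 = 256
Even subalgebra dim = 2^7 = 128
n is even, so center dim = 1
Sum = 256 + 128 + 1 = 385


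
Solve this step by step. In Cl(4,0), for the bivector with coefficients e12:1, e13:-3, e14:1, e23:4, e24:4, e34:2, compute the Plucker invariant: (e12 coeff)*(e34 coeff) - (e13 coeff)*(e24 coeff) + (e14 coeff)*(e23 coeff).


Plucker relation: af - be + cd
a*f = 1*2 = 2
b*e = (-3)*4 = -12
c*d = 1*4 = 4
af - be + cd = 2 - (-12) + 4
= 18


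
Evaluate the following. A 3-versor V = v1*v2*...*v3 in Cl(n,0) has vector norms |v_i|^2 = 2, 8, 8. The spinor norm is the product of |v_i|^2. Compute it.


Spinor norm N(V) = |v1|^2 * |v2|^2 * ... * |v3|^2
= 2 * 8 * 8
Running product: 2, 16, 128
N(V) = 128


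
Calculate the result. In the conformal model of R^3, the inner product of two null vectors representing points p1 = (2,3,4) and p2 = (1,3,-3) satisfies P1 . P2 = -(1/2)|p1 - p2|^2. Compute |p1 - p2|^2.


p1 - p2 = (1, 0, 7)
|p1 - p2|^2 = 1^2 + 0^2 + 7^2
= 1 + 0 + 49
= 50


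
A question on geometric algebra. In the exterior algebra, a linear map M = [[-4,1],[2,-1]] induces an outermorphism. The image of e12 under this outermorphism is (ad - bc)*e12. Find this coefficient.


The outermorphism of a linear map f sends e1^e2 to f(e1)^f(e2).
f(e1) = -4*e1 + 2*e2
f(e2) = 1*e1 - 1*e2
f(e1) ^ f(e2) = (-4*e1 + 2*e2) ^ (1*e1 - 1*e2)
= (-4)*(-1)*e12 + 2*1*e21
= (4 - 2)*e12
= 2*e12
Coefficient = 2


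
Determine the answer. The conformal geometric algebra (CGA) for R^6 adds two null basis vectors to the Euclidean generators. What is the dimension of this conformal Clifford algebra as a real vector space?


The conformal model of R^6 uses Cl(7,1): the 6 Euclidean generators plus two extra orthogonal generators e+ (e+^2 = +1) and e- (e-^2 = -1), from which the null vectors e0, einf are built.
Number of generators m = 6 + 2 = 8.
dim Cl(p,q) = 2^m = 2^8 = 256


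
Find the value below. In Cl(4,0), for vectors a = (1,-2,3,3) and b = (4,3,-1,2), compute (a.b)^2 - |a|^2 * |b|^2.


a . b = 1*4 + (-2)*3 + 3*(-1) + 3*2
= 4 + (-6) + (-3) + 6 = 1
|a|^2 = 1^2 + (-2)^2 + 3^2 + 3^2 = 23
|b|^2 = 4^2 + 3^2 + (-1)^2 + 2^2 = 30
(a.b)^2 = 1^2 = 1
|a|^2 * |b|^2 = 23 * 30 = 690
Result = 1 - 690 = -689


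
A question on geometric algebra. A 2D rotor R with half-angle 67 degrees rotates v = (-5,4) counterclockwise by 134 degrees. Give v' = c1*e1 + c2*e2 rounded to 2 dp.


Rotor R = cos(67deg) - sin(67deg)*e12
Rotation angle theta = 2 * 67 = 134 degrees
v' = R*v*~R rotates v by theta.
cos(134deg) = -0.6947, sin(134deg) = 0.7193
v'_1 = -5*cos(134deg) - 4*sin(134deg)
= -5*(-0.6947) - 4*0.7193
= 0.60
v'_2 = -5*sin(134deg) + 4*cos(134deg)
= -5*0.7193 + 4*(-0.6947)
= -6.38
v' = 0.60*e1 - 6.38*e2


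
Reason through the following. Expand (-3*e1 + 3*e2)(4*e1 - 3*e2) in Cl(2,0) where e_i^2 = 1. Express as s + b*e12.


Expand: (-3*e1 + 3*e2)(4*e1 - 3*e2)
= (-3)*4*e1e1 + (-3)*(-3)*e1e2 + 3*4*e2e1 + 3*(-3)*e2e2
Using e1^2 = e2^2 = 1, e2e1 = -e1e2:
Scalar part s = (-3)*4 + 3*(-3) = -12 + (-9) = -21
Bivector part b = (-3)*(-3) - 3*4 = 9 - 12 = -3
uv = -21 - 3*e12


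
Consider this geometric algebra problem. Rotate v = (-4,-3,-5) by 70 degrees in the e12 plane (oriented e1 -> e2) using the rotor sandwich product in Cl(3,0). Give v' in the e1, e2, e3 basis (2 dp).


Rotor R = cos(35deg) - sin(35deg)*e12
Rotation angle theta = 2 * 35 = 70 degrees in the e12 plane (e1 -> e2).
The component perpendicular to the plane (e3) is invariant: v'_3 = v3 = -5.00
cos(70deg) = 0.3420, sin(70deg) = 0.9397
v'_1 = v1*cos(theta) - v2*sin(theta) = -4*0.3420 - (-3)*0.9397 = 1.45
v'_2 = v1*sin(theta) + v2*cos(theta) = -4*0.9397 + (-3)*0.3420 = -4.78
v' = 1.45*e1 - 4.78*e2 - 5.00*e3


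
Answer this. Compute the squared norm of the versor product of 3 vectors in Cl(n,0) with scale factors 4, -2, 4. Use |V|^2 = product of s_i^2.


Each vector v_i has |v_i|^2 = s_i^2
Squared scales: 4^2 = 16, (-2)^2 = 4, 4^2 = 16
|V|^2 = 16 * 4 * 16
= 1024


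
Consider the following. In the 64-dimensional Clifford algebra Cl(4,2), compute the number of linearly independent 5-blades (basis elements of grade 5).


Number of grade-k basis blades in Cl(p,q) with n = p + q is C(n, k).
n = 4 + 2 = 6
C(6, 5) = 6! / (5! * 1!)
= 720 / (120 * 1)
= 6


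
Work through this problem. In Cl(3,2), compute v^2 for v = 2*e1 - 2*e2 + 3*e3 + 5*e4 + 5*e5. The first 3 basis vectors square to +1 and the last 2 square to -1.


v^2 = sum of c_i^2 * e_i^2
Positive signature terms (e_i^2 = +1): 2^2 + (-2)^2 + 3^2 = 17
Negative signature terms (e_j^2 = -1): 5^2 + 5^2 = 50
v^2 = 17 - 50 = -33


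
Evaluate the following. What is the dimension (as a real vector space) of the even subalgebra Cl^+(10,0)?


Even subalgebra dimension = 2^(n-1)
n = 10 + 0 = 10
2^(10 - 1) = 2^9 = 512
Verification: sum of C(10,k) for even k = 1 + 45 + 210 + 210 + 45 + 1 = 512
Result = 512


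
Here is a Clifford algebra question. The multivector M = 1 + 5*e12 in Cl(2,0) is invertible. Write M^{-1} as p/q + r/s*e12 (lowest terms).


M = 1 + 5*e12, where e12^2 = -1.
Since M commutes with its reverse ~M = a - b*e12, M * ~M = a^2 - b^2*e12^2 = a^2 + b^2.
So M^{-1} = ~M / (a^2 + b^2) = (a - b*e12)/(a^2 + b^2).
a^2 + b^2 = 1 + 25 = 26
Scalar part = 1/26 = 1/26
Bivector coeff = -5/26 = -5/26
M^{-1} = 1/26 - 5/26*e12


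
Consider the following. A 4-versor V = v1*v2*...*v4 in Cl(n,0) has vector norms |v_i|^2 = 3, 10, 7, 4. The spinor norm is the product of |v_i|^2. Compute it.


Spinor norm N(V) = |v1|^2 * |v2|^2 * ... * |v4|^2
= 3 * 10 * 7 * 4
Running product: 3, 30, 210, 840
N(V) = 840


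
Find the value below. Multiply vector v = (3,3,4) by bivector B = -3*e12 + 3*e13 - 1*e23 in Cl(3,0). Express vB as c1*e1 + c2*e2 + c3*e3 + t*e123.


vB has grade-1 (vector) and grade-3 (trivector) parts: vB = (v _| B) + (v ^ B).
Vector part <vB>_1:
  e1: -v2*b12 - v3*b13 = -(3)*(-3) - (4)*(3) = -3
  e2: v1*b12 - v3*b23 = (3)*(-3) - (4)*(-1) = -5
  e3: v1*b13 + v2*b23 = (3)*(3) + (3)*(-1) = 6
Trivector part <vB>_3:
  e123: v1*b23 - v2*b13 + v3*b12 = (3)*(-1) - (3)*(3) + (4)*(-3) = -24
vB = -3*e1 - 5*e2 + 6*e3 - 24*e123


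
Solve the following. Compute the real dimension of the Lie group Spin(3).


Spin(n) double-covers SO(n); both have Lie algebra so(n) of dimension n(n-1)/2.
n = 3
n(n-1) = 3 * 2 = 6
dim Spin(3) = 6/2 = 3


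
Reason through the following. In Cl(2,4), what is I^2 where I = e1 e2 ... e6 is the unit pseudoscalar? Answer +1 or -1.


The pseudoscalar I = e1...e_n (product of all n generators) of Cl(p,q) satisfies I^2 = (-1)^(q + n(n-1)/2).
p = 2, q = 4, n = p + q = 6
n(n-1)/2 = 6 * 5 / 2 = 15
Exponent = q + n(n-1)/2 = 4 + 15 = 19
I^2 = (-1)^19 = -1


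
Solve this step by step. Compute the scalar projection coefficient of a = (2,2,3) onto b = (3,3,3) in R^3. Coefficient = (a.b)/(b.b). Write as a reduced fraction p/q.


Projection coefficient = (a . b) / (b . b)
a . b = 2*3 + 2*3 + 3*3
= 6 + 6 + 9 = 21
b . b = 3^2 + 3^2 + 3^2
= 9 + 9 + 9 = 27
Coefficient = 21/27
In lowest terms: 7/9


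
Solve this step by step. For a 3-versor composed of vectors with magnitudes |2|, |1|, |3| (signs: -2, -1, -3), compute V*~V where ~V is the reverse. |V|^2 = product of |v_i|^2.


Each vector v_i has |v_i|^2 = s_i^2
Squared scales: (-2)^2 = 4, (-1)^2 = 1, (-3)^2 = 9
|V|^2 = 4 * 1 * 9
= 36


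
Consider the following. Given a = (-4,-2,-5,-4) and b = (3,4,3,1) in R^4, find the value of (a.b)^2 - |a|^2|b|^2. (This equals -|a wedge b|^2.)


a . b = (-4)*3 + (-2)*4 + (-5)*3 + (-4)*1
= -12 + (-8) + (-15) + (-4) = -39
|a|^2 = (-4)^2 + (-2)^2 + (-5)^2 + (-4)^2 = 61
|b|^2 = 3^2 + 4^2 + 3^2 + 1^2 = 35
(a.b)^2 = (-39)^2 = 1521
|a|^2 * |b|^2 = 61 * 35 = 2135
Result = 1521 - 2135 = -614


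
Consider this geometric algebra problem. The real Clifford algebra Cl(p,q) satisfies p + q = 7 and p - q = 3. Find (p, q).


We need p + q = 7 and p - q = 3.
Adding: 2p = 7 + 3 = 10, so p = 5.
Then q = 7 - 5 = 2.
(p, q) = (5, 2)


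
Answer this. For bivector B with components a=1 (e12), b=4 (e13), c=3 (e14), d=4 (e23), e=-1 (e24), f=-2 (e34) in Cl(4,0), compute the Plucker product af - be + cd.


Plucker relation: af - be + cd
a*f = 1*(-2) = -2
b*e = 4*(-1) = -4
c*d = 3*4 = 12
af - be + cd = -2 - (-4) + 12
= 14


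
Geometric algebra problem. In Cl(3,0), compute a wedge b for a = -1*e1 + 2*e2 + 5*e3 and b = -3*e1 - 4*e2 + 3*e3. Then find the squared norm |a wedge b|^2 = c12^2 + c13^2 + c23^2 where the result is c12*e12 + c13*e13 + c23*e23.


a wedge b = (a1*b2 - a2*b1)*e12 + (a1*b3 - a3*b1)*e13 + (a2*b3 - a3*b2)*e23
e12 coeff: (-1)*(-4) - 2*(-3) = 4 - (-6) = 10
e13 coeff: (-1)*3 - 5*(-3) = -3 - (-15) = 12
e23 coeff: 2*3 - 5*(-4) = 6 - (-20) = 26
|a wedge b|^2 = 10^2 + 12^2 + 26^2
= 100 + 144 + 676
= 920


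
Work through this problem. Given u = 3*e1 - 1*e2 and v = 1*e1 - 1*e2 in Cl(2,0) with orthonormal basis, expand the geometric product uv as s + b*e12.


Expand: (3*e1 - 1*e2)(1*e1 - 1*e2)
= 3*1*e1e1 + 3*(-1)*e1e2 + (-1)*1*e2e1 + (-1)*(-1)*e2e2
Using e1^2 = e2^2 = 1, e2e1 = -e1e2:
Scalar part s = 3*1 + (-1)*(-1) = 3 + 1 = 4
Bivector part b = 3*(-1) - (-1)*1 = -3 - (-1) = -2
uv = 4 - 2*e12


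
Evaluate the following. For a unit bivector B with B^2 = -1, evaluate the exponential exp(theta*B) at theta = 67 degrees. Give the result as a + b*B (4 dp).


For a unit bivector B with B^2 = -1, the exponential series gives
e^(theta*B) = cos(theta) + sin(theta)*B (the GA analogue of Euler's formula).
theta = 67 degrees = 1.169371 rad
cos(67 deg) = 0.3907
sin(67 deg) = 0.9205
exp(theta*B) = 0.3907 + 0.9205*B


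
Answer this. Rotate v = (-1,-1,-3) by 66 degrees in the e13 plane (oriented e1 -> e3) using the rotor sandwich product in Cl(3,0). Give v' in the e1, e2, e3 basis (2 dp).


Rotor R = cos(33deg) - sin(33deg)*e13
Rotation angle theta = 2 * 33 = 66 degrees in the e13 plane (e1 -> e3).
The component perpendicular to the plane (e2) is invariant: v'_2 = v2 = -1.00
cos(66deg) = 0.4067, sin(66deg) = 0.9135
v'_1 = v1*cos(theta) - v3*sin(theta) = -1*0.4067 - (-3)*0.9135 = 2.33
v'_3 = v1*sin(theta) + v3*cos(theta) = -1*0.9135 + (-3)*0.4067 = -2.13
v' = 2.33*e1 - 1.00*e2 - 2.13*e3


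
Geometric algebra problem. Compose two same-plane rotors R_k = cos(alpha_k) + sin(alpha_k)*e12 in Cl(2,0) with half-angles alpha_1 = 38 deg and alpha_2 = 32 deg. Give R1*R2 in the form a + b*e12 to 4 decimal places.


Same-plane rotors commute and their half-angles add:
R1*R2 = cos(a1 + a2) + sin(a1 + a2)*e12.
a1 + a2 = 38 + 32 = 70 deg
cos(70 deg) = 0.3420
sin(70 deg) = 0.9397
R1*R2 = 0.3420 + 0.9397*e12


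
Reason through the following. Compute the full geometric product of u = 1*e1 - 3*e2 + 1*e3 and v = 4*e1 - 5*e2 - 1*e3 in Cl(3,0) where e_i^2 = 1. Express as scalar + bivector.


In Cl(3,0): e_i^2 = 1, e_ie_j = -e_je_i for i != j.
Scalar part = u . v = 1*4 + (-3)*(-5) + 1*(-1)
= 4 + 15 + (-1) = 18
e12 coeff = 1*(-5) - (-3)*4 = -5 - (-12) = 7
e13 coeff = 1*(-1) - 1*4 = -1 - 4 = -5
e23 coeff = (-3)*(-1) - 1*(-5) = 3 - (-5) = 8
uv = 18 + 7*e12 - 5*e13 + 8*e23


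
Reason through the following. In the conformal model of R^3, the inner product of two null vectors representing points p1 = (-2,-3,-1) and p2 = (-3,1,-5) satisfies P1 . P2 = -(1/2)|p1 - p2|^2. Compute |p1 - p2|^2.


p1 - p2 = (1, -4, 4)
|p1 - p2|^2 = 1^2 + (-4)^2 + 4^2
= 1 + 16 + 16
= 33


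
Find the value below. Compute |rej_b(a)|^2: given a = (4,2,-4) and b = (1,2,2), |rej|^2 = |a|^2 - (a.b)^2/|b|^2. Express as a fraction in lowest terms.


|a|^2 = 4^2 + 2^2 + (-4)^2 = 36
|b|^2 = 1^2 + 2^2 + 2^2 = 9
a . b = 4*1 + 2*2 + (-4)*2 = 0
(a.b)^2 = 0^2 = 0
|rej|^2 = 36 - 0/9
= (324 - 0)/9
= 324/9
In lowest terms: 36/1


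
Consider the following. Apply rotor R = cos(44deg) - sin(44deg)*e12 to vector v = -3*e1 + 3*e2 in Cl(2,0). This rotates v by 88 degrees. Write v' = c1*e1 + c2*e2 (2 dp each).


Rotor R = cos(44deg) - sin(44deg)*e12
Rotation angle theta = 2 * 44 = 88 degrees
v' = R*v*~R rotates v by theta.
cos(88deg) = 0.0349, sin(88deg) = 0.9994
v'_1 = -3*cos(88deg) - 3*sin(88deg)
= -3*0.0349 - 3*0.9994
= -3.10
v'_2 = -3*sin(88deg) + 3*cos(88deg)
= -3*0.9994 + 3*0.0349
= -2.89
v' = -3.10*e1 - 2.89*e2


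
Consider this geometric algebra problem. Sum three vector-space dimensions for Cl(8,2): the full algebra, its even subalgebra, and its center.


n = 8 + 2 = 10
Total dim = 2^10 = 1024
Even subalgebra dim = 2^9 = 512
n is even, so center dim = 1
Sum = 1024 + 512 + 1 = 1537


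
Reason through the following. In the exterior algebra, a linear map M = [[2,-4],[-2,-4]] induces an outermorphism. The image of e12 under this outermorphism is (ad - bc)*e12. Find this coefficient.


The outermorphism of a linear map f sends e1^e2 to f(e1)^f(e2).
f(e1) = 2*e1 - 2*e2
f(e2) = -4*e1 - 4*e2
f(e1) ^ f(e2) = (2*e1 - 2*e2) ^ (-4*e1 - 4*e2)
= 2*(-4)*e12 + (-2)*(-4)*e21
= (-8 - 8)*e12
= -16*e12
Coefficient = -16


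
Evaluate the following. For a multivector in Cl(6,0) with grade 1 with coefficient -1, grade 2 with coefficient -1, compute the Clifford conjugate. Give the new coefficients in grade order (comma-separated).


Clifford conjugate sign for grade k: (-1)^(k(k+1)/2)
Grade 1: (-1)^(1*2/2) = (-1)^1 = -1, coeff -1 -> 1
Grade 2: (-1)^(2*3/2) = (-1)^3 = -1, coeff -1 -> 1
Conjugated coefficients: 1, 1


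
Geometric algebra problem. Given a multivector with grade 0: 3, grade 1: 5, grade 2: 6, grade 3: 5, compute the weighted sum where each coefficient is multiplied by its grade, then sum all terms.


Grade-weighted sum = sum of grade_k * coefficient_k
0*3 = 0
1*5 = 5
2*6 = 12
3*5 = 15
Total = 0 + 5 + 12 + 15 = 32


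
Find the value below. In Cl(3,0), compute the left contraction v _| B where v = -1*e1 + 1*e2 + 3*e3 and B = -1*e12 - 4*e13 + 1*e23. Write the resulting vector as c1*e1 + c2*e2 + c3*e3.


Left contraction v _| B = <vB>_1 (grade-1 part of the geometric product vB).
Using e1_|e12 = e2, e2_|e12 = -e1, e1_|e13 = e3, e3_|e13 = -e1, e2_|e23 = e3, e3_|e23 = -e2:
e1 coeff: -v2*b12 - v3*b13 = -(1)*(-1) - (3)*(-4) = 13
e2 coeff: v1*b12 - v3*b23 = (-1)*(-1) - (3)*(1) = -2
e3 coeff: v1*b13 + v2*b23 = (-1)*(-4) + (1)*(1) = 5
v _| B = 13*e1 - 2*e2 + 5*e3


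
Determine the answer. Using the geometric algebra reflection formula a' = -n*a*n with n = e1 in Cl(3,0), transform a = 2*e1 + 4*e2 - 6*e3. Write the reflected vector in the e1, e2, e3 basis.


Reflection formula: a' = -n*a*n, with n = e1 (unit vector, n^2 = 1).
For reflection through hyperplane perp to e1:
The component along e1 flips sign, others stay.
a = (2, 4, -6)
a' = (-2, 4, -6)
a' = -2*e1 + 4*e2 - 6*e3


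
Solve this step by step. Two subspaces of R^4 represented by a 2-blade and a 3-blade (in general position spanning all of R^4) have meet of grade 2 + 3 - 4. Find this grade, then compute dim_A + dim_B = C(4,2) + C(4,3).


Meet grade = grade(A) + grade(B) - n
= 2 + 3 - 4 = 1
C(4,2) = 6
C(4,3) = 4
dim_A + dim_B = 6 + 4 = 10


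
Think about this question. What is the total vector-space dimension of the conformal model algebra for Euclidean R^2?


The conformal model of R^2 uses Cl(3,1): the 2 Euclidean generators plus two extra orthogonal generators e+ (e+^2 = +1) and e- (e-^2 = -1), from which the null vectors e0, einf are built.
Number of generators m = 2 + 2 = 4.
dim Cl(p,q) = 2^m = 2^4 = 16


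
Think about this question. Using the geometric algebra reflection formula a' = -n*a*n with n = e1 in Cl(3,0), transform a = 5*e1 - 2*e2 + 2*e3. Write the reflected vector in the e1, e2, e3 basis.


Reflection formula: a' = -n*a*n, with n = e1 (unit vector, n^2 = 1).
For reflection through hyperplane perp to e1:
The component along e1 flips sign, others stay.
a = (5, -2, 2)
a' = (-5, -2, 2)
a' = -5*e1 - 2*e2 + 2*e3


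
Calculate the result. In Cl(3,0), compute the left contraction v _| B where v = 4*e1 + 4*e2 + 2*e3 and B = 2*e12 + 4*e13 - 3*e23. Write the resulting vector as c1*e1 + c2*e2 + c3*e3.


Left contraction v _| B = <vB>_1 (grade-1 part of the geometric product vB).
Using e1_|e12 = e2, e2_|e12 = -e1, e1_|e13 = e3, e3_|e13 = -e1, e2_|e23 = e3, e3_|e23 = -e2:
e1 coeff: -v2*b12 - v3*b13 = -(4)*(2) - (2)*(4) = -16
e2 coeff: v1*b12 - v3*b23 = (4)*(2) - (2)*(-3) = 14
e3 coeff: v1*b13 + v2*b23 = (4)*(4) + (4)*(-3) = 4
v _| B = -16*e1 + 14*e2 + 4*e3


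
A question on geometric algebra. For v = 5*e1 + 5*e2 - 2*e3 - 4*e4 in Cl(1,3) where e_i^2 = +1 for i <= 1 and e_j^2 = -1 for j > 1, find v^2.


v^2 = sum of c_i^2 * e_i^2
Positive signature terms (e_i^2 = +1): 5^2 = 25
Negative signature terms (e_j^2 = -1): 5^2 + (-2)^2 + (-4)^2 = 45
v^2 = 25 - 45 = -20


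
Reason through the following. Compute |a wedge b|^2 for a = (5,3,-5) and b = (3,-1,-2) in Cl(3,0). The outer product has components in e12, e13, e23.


a wedge b = (a1*b2 - a2*b1)*e12 + (a1*b3 - a3*b1)*e13 + (a2*b3 - a3*b2)*e23
e12 coeff: 5*(-1) - 3*3 = -5 - 9 = -14
e13 coeff: 5*(-2) - (-5)*3 = -10 - (-15) = 5
e23 coeff: 3*(-2) - (-5)*(-1) = -6 - 5 = -11
|a wedge b|^2 = (-14)^2 + 5^2 + (-11)^2
= 196 + 25 + 121
= 342


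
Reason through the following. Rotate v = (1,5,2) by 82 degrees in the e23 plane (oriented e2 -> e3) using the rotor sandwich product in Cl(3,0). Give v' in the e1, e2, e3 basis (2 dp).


Rotor R = cos(41deg) - sin(41deg)*e23
Rotation angle theta = 2 * 41 = 82 degrees in the e23 plane (e2 -> e3).
The component perpendicular to the plane (e1) is invariant: v'_1 = v1 = 1.00
cos(82deg) = 0.1392, sin(82deg) = 0.9903
v'_2 = v2*cos(theta) - v3*sin(theta) = 5*0.1392 - 2*0.9903 = -1.28
v'_3 = v2*sin(theta) + v3*cos(theta) = 5*0.9903 + 2*0.1392 = 5.23
v' = 1.00*e1 - 1.28*e2 + 5.23*e3


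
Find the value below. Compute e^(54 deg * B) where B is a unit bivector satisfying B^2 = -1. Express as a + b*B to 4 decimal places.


For a unit bivector B with B^2 = -1, the exponential series gives
e^(theta*B) = cos(theta) + sin(theta)*B (the GA analogue of Euler's formula).
theta = 54 degrees = 0.942478 rad
cos(54 deg) = 0.5878
sin(54 deg) = 0.8090
exp(theta*B) = 0.5878 + 0.8090*B


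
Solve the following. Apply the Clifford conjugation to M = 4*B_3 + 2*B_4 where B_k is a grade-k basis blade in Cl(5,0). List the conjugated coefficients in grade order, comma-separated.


Clifford conjugate sign for grade k: (-1)^(k(k+1)/2)
Grade 3: (-1)^(3*4/2) = (-1)^6 = 1, coeff 4 -> 4
Grade 4: (-1)^(4*5/2) = (-1)^10 = 1, coeff 2 -> 2
Conjugated coefficients: 4, 2


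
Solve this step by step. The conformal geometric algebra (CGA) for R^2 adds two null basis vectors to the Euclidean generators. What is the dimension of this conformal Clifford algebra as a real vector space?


The conformal model of R^2 uses Cl(3,1): the 2 Euclidean generators plus two extra orthogonal generators e+ (e+^2 = +1) and e- (e-^2 = -1), from which the null vectors e0, einf are built.
Number of generators m = 2 + 2 = 4.
dim Cl(p,q) = 2^m = 2^4 = 16


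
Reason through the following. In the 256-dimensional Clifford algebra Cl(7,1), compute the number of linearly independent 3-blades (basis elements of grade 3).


Number of grade-k basis blades in Cl(p,q) with n = p + q is C(n, k).
n = 7 + 1 = 8
C(8, 3) = 8! / (3! * 5!)
= 40320 / (6 * 120)
= 56


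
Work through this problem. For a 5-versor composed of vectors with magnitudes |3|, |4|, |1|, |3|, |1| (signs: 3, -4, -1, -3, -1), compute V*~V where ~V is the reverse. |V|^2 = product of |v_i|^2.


Each vector v_i has |v_i|^2 = s_i^2
Squared scales: 3^2 = 9, (-4)^2 = 16, (-1)^2 = 1, (-3)^2 = 9, (-1)^2 = 1
|V|^2 = 9 * 16 * 1 * 9 * 1
= 1296


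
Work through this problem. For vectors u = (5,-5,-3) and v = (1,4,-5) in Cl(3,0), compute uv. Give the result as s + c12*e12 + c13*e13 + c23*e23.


In Cl(3,0): e_i^2 = 1, e_ie_j = -e_je_i for i != j.
Scalar part = u . v = 5*1 + (-5)*4 + (-3)*(-5)
= 5 + (-20) + 15 = 0
e12 coeff = 5*4 - (-5)*1 = 20 - (-5) = 25
e13 coeff = 5*(-5) - (-3)*1 = -25 - (-3) = -22
e23 coeff = (-5)*(-5) - (-3)*4 = 25 - (-12) = 37
uv = 0 + 25*e12 - 22*e13 + 37*e23


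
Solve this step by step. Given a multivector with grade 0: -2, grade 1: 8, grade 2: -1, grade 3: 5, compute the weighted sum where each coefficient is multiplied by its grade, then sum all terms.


Grade-weighted sum = sum of grade_k * coefficient_k
0*(-2) = 0
1*8 = 8
2*(-1) = -2
3*5 = 15
Total = 0 + 8 + (-2) + 15 = 21


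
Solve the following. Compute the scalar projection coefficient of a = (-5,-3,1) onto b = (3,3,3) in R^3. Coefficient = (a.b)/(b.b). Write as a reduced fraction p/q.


Projection coefficient = (a . b) / (b . b)
a . b = (-5)*3 + (-3)*3 + 1*3
= -15 + (-9) + 3 = -21
b . b = 3^2 + 3^2 + 3^2
= 9 + 9 + 9 = 27
Coefficient = -21/27
In lowest terms: -7/9


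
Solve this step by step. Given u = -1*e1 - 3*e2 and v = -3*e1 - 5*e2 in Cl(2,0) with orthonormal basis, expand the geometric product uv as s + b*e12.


Expand: (-1*e1 - 3*e2)(-3*e1 - 5*e2)
= (-1)*(-3)*e1e1 + (-1)*(-5)*e1e2 + (-3)*(-3)*e2e1 + (-3)*(-5)*e2e2
Using e1^2 = e2^2 = 1, e2e1 = -e1e2:
Scalar part s = (-1)*(-3) + (-3)*(-5) = 3 + 15 = 18
Bivector part b = (-1)*(-5) - (-3)*(-3) = 5 - 9 = -4
uv = 18 - 4*e12


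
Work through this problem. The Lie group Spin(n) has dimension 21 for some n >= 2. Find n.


dim Spin(n) = dim so(n) = n(n-1)/2.
Solve n(n-1)/2 = 21, i.e. n^2 - n - 42 = 0.
Discriminant = 1 + 8*21 = 169
n = (1 + sqrt(169))/2 = (1 + 13)/2 = 7


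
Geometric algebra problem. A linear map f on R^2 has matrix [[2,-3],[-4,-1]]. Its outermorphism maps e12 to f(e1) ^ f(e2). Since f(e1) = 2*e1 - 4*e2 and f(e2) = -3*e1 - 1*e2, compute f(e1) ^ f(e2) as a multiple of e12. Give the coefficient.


The outermorphism of a linear map f sends e1^e2 to f(e1)^f(e2).
f(e1) = 2*e1 - 4*e2
f(e2) = -3*e1 - 1*e2
f(e1) ^ f(e2) = (2*e1 - 4*e2) ^ (-3*e1 - 1*e2)
= 2*(-1)*e12 + (-4)*(-3)*e21
= (-2 - 12)*e12
= -14*e12
Coefficient = -14


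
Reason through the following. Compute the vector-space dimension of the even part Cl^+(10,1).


Even subalgebra dimension = 2^(n-1)
n = 10 + 1 = 11
2^(11 - 1) = 2^10 = 1024
Verification: sum of C(11,k) for even k = 1 + 55 + 330 + 462 + 165 + 11 = 1024
Result = 1024


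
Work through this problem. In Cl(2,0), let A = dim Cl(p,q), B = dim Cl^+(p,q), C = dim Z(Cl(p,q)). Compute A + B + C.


n = 2 + 0 = 2
Total dim = 2^2 = 4
Even subalgebra dim = 2^1 = 2
n is even, so center dim = 1
Sum = 4 + 2 + 1 = 7


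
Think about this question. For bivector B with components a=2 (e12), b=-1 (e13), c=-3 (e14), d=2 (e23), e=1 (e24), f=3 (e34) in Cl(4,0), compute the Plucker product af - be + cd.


Plucker relation: af - be + cd
a*f = 2*3 = 6
b*e = (-1)*1 = -1
c*d = (-3)*2 = -6
af - be + cd = 6 - (-1) + (-6)
= 1


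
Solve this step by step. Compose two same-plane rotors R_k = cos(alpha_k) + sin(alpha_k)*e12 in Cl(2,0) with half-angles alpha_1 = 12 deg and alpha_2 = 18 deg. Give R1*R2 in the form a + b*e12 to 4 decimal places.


Same-plane rotors commute and their half-angles add:
R1*R2 = cos(a1 + a2) + sin(a1 + a2)*e12.
a1 + a2 = 12 + 18 = 30 deg
cos(30 deg) = 0.8660
sin(30 deg) = 0.5000
R1*R2 = 0.8660 + 0.5000*e12


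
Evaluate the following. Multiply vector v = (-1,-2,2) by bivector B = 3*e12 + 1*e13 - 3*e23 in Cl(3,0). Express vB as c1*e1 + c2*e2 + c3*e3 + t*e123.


vB has grade-1 (vector) and grade-3 (trivector) parts: vB = (v _| B) + (v ^ B).
Vector part <vB>_1:
  e1: -v2*b12 - v3*b13 = -(-2)*(3) - (2)*(1) = 4
  e2: v1*b12 - v3*b23 = (-1)*(3) - (2)*(-3) = 3
  e3: v1*b13 + v2*b23 = (-1)*(1) + (-2)*(-3) = 5
Trivector part <vB>_3:
  e123: v1*b23 - v2*b13 + v3*b12 = (-1)*(-3) - (-2)*(1) + (2)*(3) = 11
vB = 4*e1 + 3*e2 + 5*e3 + 11*e123


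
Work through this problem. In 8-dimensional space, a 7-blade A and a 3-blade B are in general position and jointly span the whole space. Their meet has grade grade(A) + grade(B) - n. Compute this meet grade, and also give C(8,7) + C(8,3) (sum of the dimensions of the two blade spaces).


Meet grade = grade(A) + grade(B) - n
= 7 + 3 - 8 = 2
C(8,7) = 8
C(8,3) = 56
dim_A + dim_B = 8 + 56 = 64


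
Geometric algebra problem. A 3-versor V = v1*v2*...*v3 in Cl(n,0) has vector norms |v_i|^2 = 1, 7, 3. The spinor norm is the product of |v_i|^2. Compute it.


Spinor norm N(V) = |v1|^2 * |v2|^2 * ... * |v3|^2
= 1 * 7 * 3
Running product: 1, 7, 21
N(V) = 21


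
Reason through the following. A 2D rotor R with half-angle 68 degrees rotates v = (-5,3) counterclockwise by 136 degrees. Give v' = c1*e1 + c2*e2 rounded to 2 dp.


Rotor R = cos(68deg) - sin(68deg)*e12
Rotation angle theta = 2 * 68 = 136 degrees
v' = R*v*~R rotates v by theta.
cos(136deg) = -0.7193, sin(136deg) = 0.6947
v'_1 = -5*cos(136deg) - 3*sin(136deg)
= -5*(-0.7193) - 3*0.6947
= 1.51
v'_2 = -5*sin(136deg) + 3*cos(136deg)
= -5*0.6947 + 3*(-0.7193)
= -5.63
v' = 1.51*e1 - 5.63*e2


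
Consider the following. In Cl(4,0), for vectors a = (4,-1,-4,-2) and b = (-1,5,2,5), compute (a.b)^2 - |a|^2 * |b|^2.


a . b = 4*(-1) + (-1)*5 + (-4)*2 + (-2)*5
= -4 + (-5) + (-8) + (-10) = -27
|a|^2 = 4^2 + (-1)^2 + (-4)^2 + (-2)^2 = 37
|b|^2 = (-1)^2 + 5^2 + 2^2 + 5^2 = 55
(a.b)^2 = (-27)^2 = 729
|a|^2 * |b|^2 = 37 * 55 = 2035
Result = 729 - 2035 = -1306


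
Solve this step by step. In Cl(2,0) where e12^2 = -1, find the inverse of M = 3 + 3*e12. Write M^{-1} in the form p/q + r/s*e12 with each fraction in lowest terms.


M = 3 + 3*e12, where e12^2 = -1.
Since M commutes with its reverse ~M = a - b*e12, M * ~M = a^2 - b^2*e12^2 = a^2 + b^2.
So M^{-1} = ~M / (a^2 + b^2) = (a - b*e12)/(a^2 + b^2).
a^2 + b^2 = 9 + 9 = 18
Scalar part = 3/18 = 1/6
Bivector coeff = -3/18 = -1/6
M^{-1} = 1/6 - 1/6*e12


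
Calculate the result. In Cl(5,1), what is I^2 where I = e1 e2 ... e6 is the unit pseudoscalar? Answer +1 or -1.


The pseudoscalar I = e1...e_n (product of all n generators) of Cl(p,q) satisfies I^2 = (-1)^(q + n(n-1)/2).
p = 5, q = 1, n = p + q = 6
n(n-1)/2 = 6 * 5 / 2 = 15
Exponent = q + n(n-1)/2 = 1 + 15 = 16
I^2 = (-1)^16 = +1


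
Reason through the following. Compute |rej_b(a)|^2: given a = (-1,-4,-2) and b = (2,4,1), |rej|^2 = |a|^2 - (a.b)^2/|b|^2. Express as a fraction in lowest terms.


|a|^2 = (-1)^2 + (-4)^2 + (-2)^2 = 21
|b|^2 = 2^2 + 4^2 + 1^2 = 21
a . b = (-1)*2 + (-4)*4 + (-2)*1 = -20
(a.b)^2 = (-20)^2 = 400
|rej|^2 = 21 - 400/21
= (441 - 400)/21
= 41/21
In lowest terms: 41/21


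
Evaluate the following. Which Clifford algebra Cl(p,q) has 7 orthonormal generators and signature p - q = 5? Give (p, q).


We need p + q = 7 and p - q = 5.
Adding: 2p = 7 + 5 = 12, so p = 6.
Then q = 7 - 6 = 1.
(p, q) = (6, 1)


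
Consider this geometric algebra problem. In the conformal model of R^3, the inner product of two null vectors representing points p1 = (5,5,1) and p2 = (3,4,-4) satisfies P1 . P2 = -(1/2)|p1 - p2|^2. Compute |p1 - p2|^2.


p1 - p2 = (2, 1, 5)
|p1 - p2|^2 = 2^2 + 1^2 + 5^2
= 4 + 1 + 25
= 30


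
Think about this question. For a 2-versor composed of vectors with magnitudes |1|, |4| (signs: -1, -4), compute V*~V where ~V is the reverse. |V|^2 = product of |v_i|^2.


Each vector v_i has |v_i|^2 = s_i^2
Squared scales: (-1)^2 = 1, (-4)^2 = 16
|V|^2 = 1 * 16
= 16


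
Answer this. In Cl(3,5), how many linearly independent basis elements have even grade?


Even subalgebra dimension = 2^(n-1)
n = 3 + 5 = 8
2^(8 - 1) = 2^7 = 128
Verification: sum of C(8,k) for even k = 1 + 28 + 70 + 28 + 1 = 128
Result = 128


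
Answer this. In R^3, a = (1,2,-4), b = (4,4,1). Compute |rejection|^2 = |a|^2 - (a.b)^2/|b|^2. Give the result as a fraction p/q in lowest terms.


|a|^2 = 1^2 + 2^2 + (-4)^2 = 21
|b|^2 = 4^2 + 4^2 + 1^2 = 33
a . b = 1*4 + 2*4 + (-4)*1 = 8
(a.b)^2 = 8^2 = 64
|rej|^2 = 21 - 64/33
= (693 - 64)/33
= 629/33
In lowest terms: 629/33


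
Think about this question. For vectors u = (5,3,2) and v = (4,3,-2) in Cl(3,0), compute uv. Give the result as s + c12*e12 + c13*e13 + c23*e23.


In Cl(3,0): e_i^2 = 1, e_ie_j = -e_je_i for i != j.
Scalar part = u . v = 5*4 + 3*3 + 2*(-2)
= 20 + 9 + (-4) = 25
e12 coeff = 5*3 - 3*4 = 15 - 12 = 3
e13 coeff = 5*(-2) - 2*4 = -10 - 8 = -18
e23 coeff = 3*(-2) - 2*3 = -6 - 6 = -12
uv = 25 + 3*e12 - 18*e13 - 12*e23


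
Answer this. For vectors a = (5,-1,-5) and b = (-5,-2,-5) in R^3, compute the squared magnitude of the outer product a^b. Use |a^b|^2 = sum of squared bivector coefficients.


a wedge b = (a1*b2 - a2*b1)*e12 + (a1*b3 - a3*b1)*e13 + (a2*b3 - a3*b2)*e23
e12 coeff: 5*(-2) - (-1)*(-5) = -10 - 5 = -15
e13 coeff: 5*(-5) - (-5)*(-5) = -25 - 25 = -50
e23 coeff: (-1)*(-5) - (-5)*(-2) = 5 - 10 = -5
|a wedge b|^2 = (-15)^2 + (-50)^2 + (-5)^2
= 225 + 2500 + 25
= 2750


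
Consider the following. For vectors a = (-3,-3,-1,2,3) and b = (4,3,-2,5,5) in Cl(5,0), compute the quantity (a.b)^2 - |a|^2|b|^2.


a . b = (-3)*4 + (-3)*3 + (-1)*(-2) + 2*5 + 3*5
= -12 + (-9) + 2 + 10 + 15 = 6
|a|^2 = (-3)^2 + (-3)^2 + (-1)^2 + 2^2 + 3^2 = 32
|b|^2 = 4^2 + 3^2 + (-2)^2 + 5^2 + 5^2 = 79
(a.b)^2 = 6^2 = 36
|a|^2 * |b|^2 = 32 * 79 = 2528
Result = 36 - 2528 = -2492


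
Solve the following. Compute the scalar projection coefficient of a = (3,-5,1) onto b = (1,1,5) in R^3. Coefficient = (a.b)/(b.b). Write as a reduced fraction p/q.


Projection coefficient = (a . b) / (b . b)
a . b = 3*1 + (-5)*1 + 1*5
= 3 + (-5) + 5 = 3
b . b = 1^2 + 1^2 + 5^2
= 1 + 1 + 25 = 27
Coefficient = 3/27
In lowest terms: 1/9


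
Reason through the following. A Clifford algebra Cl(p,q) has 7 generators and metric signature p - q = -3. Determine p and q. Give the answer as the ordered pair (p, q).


We need p + q = 7 and p - q = -3.
Adding: 2p = 7 + (-3) = 4, so p = 2.
Then q = 7 - 2 = 5.
(p, q) = (2, 5)


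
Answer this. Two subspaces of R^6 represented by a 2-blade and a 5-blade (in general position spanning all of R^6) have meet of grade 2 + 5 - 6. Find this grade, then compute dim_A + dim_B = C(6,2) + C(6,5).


Meet grade = grade(A) + grade(B) - n
= 2 + 5 - 6 = 1
C(6,2) = 15
C(6,5) = 6
dim_A + dim_B = 15 + 6 = 21


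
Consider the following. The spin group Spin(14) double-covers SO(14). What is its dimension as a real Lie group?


Spin(n) double-covers SO(n); both have Lie algebra so(n) of dimension n(n-1)/2.
n = 14
n(n-1) = 14 * 13 = 182
dim Spin(14) = 182/2 = 91


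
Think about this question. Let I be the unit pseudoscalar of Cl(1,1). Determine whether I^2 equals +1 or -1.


The pseudoscalar I = e1...e_n (product of all n generators) of Cl(p,q) satisfies I^2 = (-1)^(q + n(n-1)/2).
p = 1, q = 1, n = p + q = 2
n(n-1)/2 = 2 * 1 / 2 = 1
Exponent = q + n(n-1)/2 = 1 + 1 = 2
I^2 = (-1)^2 = +1


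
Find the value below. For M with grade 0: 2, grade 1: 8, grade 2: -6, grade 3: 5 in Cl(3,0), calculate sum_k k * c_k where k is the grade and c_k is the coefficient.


Grade-weighted sum = sum of grade_k * coefficient_k
0*2 = 0
1*8 = 8
2*(-6) = -12
3*5 = 15
Total = 0 + 8 + (-12) + 15 = 11


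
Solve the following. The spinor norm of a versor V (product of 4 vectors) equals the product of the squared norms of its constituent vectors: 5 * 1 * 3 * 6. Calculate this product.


Spinor norm N(V) = |v1|^2 * |v2|^2 * ... * |v4|^2
= 5 * 1 * 3 * 6
Running product: 5, 5, 15, 90
N(V) = 90


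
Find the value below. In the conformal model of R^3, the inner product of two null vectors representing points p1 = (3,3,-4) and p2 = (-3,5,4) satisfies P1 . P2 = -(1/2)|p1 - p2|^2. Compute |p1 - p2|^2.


p1 - p2 = (6, -2, -8)
|p1 - p2|^2 = 6^2 + (-2)^2 + (-8)^2
= 36 + 4 + 64
= 104


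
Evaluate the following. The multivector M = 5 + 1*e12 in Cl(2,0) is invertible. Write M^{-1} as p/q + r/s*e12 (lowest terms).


M = 5 + 1*e12, where e12^2 = -1.
Since M commutes with its reverse ~M = a - b*e12, M * ~M = a^2 - b^2*e12^2 = a^2 + b^2.
So M^{-1} = ~M / (a^2 + b^2) = (a - b*e12)/(a^2 + b^2).
a^2 + b^2 = 25 + 1 = 26
Scalar part = 5/26 = 5/26
Bivector coeff = -1/26 = -1/26
M^{-1} = 5/26 - 1/26*e12


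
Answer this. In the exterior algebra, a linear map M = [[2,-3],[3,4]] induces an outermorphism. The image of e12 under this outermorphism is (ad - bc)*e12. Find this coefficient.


The outermorphism of a linear map f sends e1^e2 to f(e1)^f(e2).
f(e1) = 2*e1 + 3*e2
f(e2) = -3*e1 + 4*e2
f(e1) ^ f(e2) = (2*e1 + 3*e2) ^ (-3*e1 + 4*e2)
= 2*4*e12 + 3*(-3)*e21
= (8 - (-9))*e12
= 17*e12
Coefficient = 17


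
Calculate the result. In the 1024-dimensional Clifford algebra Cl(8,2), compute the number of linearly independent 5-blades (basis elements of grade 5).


Number of grade-k basis blades in Cl(p,q) with n = p + q is C(n, k).
n = 8 + 2 = 10
C(10, 5) = 10! / (5! * 5!)
= 3628800 / (120 * 120)
= 252


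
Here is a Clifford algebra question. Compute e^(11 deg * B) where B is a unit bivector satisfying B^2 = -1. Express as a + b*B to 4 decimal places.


For a unit bivector B with B^2 = -1, the exponential series gives
e^(theta*B) = cos(theta) + sin(theta)*B (the GA analogue of Euler's formula).
theta = 11 degrees = 0.191986 rad
cos(11 deg) = 0.9816
sin(11 deg) = 0.1908
exp(theta*B) = 0.9816 + 0.1908*B


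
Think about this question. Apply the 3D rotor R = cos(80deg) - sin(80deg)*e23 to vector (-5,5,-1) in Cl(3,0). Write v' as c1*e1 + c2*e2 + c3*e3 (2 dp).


Rotor R = cos(80deg) - sin(80deg)*e23
Rotation angle theta = 2 * 80 = 160 degrees in the e23 plane (e2 -> e3).
The component perpendicular to the plane (e1) is invariant: v'_1 = v1 = -5.00
cos(160deg) = -0.9397, sin(160deg) = 0.3420
v'_2 = v2*cos(theta) - v3*sin(theta) = 5*(-0.9397) - (-1)*0.3420 = -4.36
v'_3 = v2*sin(theta) + v3*cos(theta) = 5*0.3420 + (-1)*(-0.9397) = 2.65
v' = -5.00*e1 - 4.36*e2 + 2.65*e3


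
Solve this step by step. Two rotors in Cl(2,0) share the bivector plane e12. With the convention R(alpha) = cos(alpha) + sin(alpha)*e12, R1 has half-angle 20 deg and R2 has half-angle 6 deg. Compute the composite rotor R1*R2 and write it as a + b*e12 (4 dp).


Same-plane rotors commute and their half-angles add:
R1*R2 = cos(a1 + a2) + sin(a1 + a2)*e12.
a1 + a2 = 20 + 6 = 26 deg
cos(26 deg) = 0.8988
sin(26 deg) = 0.4384
R1*R2 = 0.8988 + 0.4384*e12


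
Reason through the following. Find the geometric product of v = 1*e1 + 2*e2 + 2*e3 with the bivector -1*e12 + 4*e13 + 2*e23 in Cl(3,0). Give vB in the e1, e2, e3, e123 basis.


vB has grade-1 (vector) and grade-3 (trivector) parts: vB = (v _| B) + (v ^ B).
Vector part <vB>_1:
  e1: -v2*b12 - v3*b13 = -(2)*(-1) - (2)*(4) = -6
  e2: v1*b12 - v3*b23 = (1)*(-1) - (2)*(2) = -5
  e3: v1*b13 + v2*b23 = (1)*(4) + (2)*(2) = 8
Trivector part <vB>_3:
  e123: v1*b23 - v2*b13 + v3*b12 = (1)*(2) - (2)*(4) + (2)*(-1) = -8
vB = -6*e1 - 5*e2 + 8*e3 - 8*e123


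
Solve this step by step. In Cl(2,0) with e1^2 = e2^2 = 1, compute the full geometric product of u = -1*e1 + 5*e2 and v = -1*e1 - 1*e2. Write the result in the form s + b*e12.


Expand: (-1*e1 + 5*e2)(-1*e1 - 1*e2)
= (-1)*(-1)*e1e1 + (-1)*(-1)*e1e2 + 5*(-1)*e2e1 + 5*(-1)*e2e2
Using e1^2 = e2^2 = 1, e2e1 = -e1e2:
Scalar part s = (-1)*(-1) + 5*(-1) = 1 + (-5) = -4
Bivector part b = (-1)*(-1) - 5*(-1) = 1 - (-5) = 6
uv = -4 + 6*e12


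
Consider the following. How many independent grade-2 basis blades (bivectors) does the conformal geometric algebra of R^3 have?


The conformal model of R^3 uses Cl(4,1) with m = 3 + 2 = 5 generators.
Number of grade-2 blades = C(m, 2) = C(5, 2)
= 5*4/2 = 10


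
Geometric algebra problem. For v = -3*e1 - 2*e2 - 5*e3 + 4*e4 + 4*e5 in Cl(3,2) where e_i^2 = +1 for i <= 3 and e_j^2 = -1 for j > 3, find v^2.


v^2 = sum of c_i^2 * e_i^2
Positive signature terms (e_i^2 = +1): (-3)^2 + (-2)^2 + (-5)^2 = 38
Negative signature terms (e_j^2 = -1): 4^2 + 4^2 = 32
v^2 = 38 - 32 = 6
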